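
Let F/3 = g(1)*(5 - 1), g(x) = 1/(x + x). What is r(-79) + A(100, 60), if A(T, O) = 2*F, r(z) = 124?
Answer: 136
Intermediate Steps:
g(x) = 1/(2*x)
F = 6 (F = 3*(((1/2)/1)*(5 - 1)) = 3*(((1/2)*1)*4) = 3*((1/2)*4) = 3*2 = 6)
A(T, O) = 12 (A(T, O) = 2*6 = 12)
r(-79) + A(100, 60) = 124 + 12 = 136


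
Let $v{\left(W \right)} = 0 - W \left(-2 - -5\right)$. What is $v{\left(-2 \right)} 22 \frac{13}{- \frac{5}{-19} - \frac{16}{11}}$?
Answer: $- \frac{119548}{83} \approx -1440.3$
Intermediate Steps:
$v{\left(W \right)} = - 3 W$ ($v{\left(W \right)} = 0 - W \left(-2 + 5\right) = 0 - W 3 = 0 - 3 W = - 3 W$)
$v{\left(-2 \right)} 22 \frac{13}{- \frac{5}{-19} - \frac{16}{11}} = \left(-3\right) \left(-2\right) 22 \frac{13}{- \frac{5}{-19} - \frac{16}{11}} = 6 \cdot 22 \frac{13}{\left(-5\right) \left(- \frac{1}{19}\right) - \frac{16}{11}} = 132 \frac{13}{\frac{5}{19} - \frac{16}{11}} = 132 \frac{13}{- \frac{249}{209}} = 132 \cdot 13 \left(- \frac{209}{249}\right) = 132 \left(- \frac{2717}{249}\right) = - \frac{119548}{83}$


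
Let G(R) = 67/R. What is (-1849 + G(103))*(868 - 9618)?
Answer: 1665825000/103 ≈ 1.6173e+7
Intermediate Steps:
(-1849 + G(103))*(868 - 9618) = (-1849 + 67/103)*(868 - 9618) = (-1849 + 67*(1/103))*(-8750) = (-1849 + 67/103)*(-8750) = -190380/103*(-8750) = 1665825000/103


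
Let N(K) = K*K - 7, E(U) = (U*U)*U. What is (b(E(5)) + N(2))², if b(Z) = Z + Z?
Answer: 61009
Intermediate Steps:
E(U) = U³ (E(U) = U²*U = U³)
b(Z) = 2*Z
N(K) = -7 + K² (N(K) = K² - 7 = -7 + K²)
(b(E(5)) + N(2))² = (2*5³ + (-7 + 2²))² = (2*125 + (-7 + 4))² = (250 - 3)² = 247² = 61009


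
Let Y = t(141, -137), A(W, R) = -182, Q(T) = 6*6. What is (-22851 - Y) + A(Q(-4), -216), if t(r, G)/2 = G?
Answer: -22759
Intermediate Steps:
Q(T) = 36
t(r, G) = 2*G
Y = -274 (Y = 2*(-137) = -274)
(-22851 - Y) + A(Q(-4), -216) = (-22851 - 1*(-274)) - 182 = (-22851 + 274) - 182 = -22577 - 182 = -22759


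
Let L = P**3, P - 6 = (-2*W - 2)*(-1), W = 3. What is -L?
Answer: -2744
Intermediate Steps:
P = 14 (P = 6 + (-2*3 - 2)*(-1) = 6 + (-6 - 2)*(-1) = 6 - 8*(-1) = 6 + 8 = 14)
L = 2744 (L = 14**3 = 2744)
-L = -1*2744 = -2744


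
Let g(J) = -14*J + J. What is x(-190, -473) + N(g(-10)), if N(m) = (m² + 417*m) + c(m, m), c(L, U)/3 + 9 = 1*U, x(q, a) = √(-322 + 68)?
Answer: 71473 + I*√254 ≈ 71473.0 + 15.937*I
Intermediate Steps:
g(J) = -13*J
x(q, a) = I*√254 (x(q, a) = √(-254) = I*√254)
c(L, U) = -27 + 3*U (c(L, U) = -27 + 3*(1*U) = -27 + 3*U)
N(m) = -27 + m² + 420*m (N(m) = (m² + 417*m) + (-27 + 3*m) = -27 + m² + 420*m)
x(-190, -473) + N(g(-10)) = I*√254 + (-27 + (-13*(-10))² + 420*(-13*(-10))) = I*√254 + (-27 + 130² + 420*130) = I*√254 + (-27 + 16900 + 54600) = I*√254 + 71473 = 71473 + I*√254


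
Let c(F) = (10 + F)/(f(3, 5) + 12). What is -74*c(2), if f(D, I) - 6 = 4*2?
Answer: -444/13 ≈ -34.154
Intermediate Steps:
f(D, I) = 14 (f(D, I) = 6 + 4*2 = 6 + 8 = 14)
c(F) = 5/13 + F/26 (c(F) = (10 + F)/(14 + 12) = (10 + F)/26 = (10 + F)*(1/26) = 5/13 + F/26)
-74*c(2) = -74*(5/13 + (1/26)*2) = -74*(5/13 + 1/13) = -74*6/13 = -444/13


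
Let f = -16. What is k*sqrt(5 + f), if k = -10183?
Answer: -10183*I*sqrt(11) ≈ -33773.0*I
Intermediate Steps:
k*sqrt(5 + f) = -10183*sqrt(5 - 16) = -10183*I*sqrt(11)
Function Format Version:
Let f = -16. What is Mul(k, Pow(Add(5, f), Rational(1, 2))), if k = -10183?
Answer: Mul(-10183, I, Pow(11, Rational(1, 2))) ≈ Mul(-33773., I)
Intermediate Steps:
Mul(k, Pow(Add(5, f), Rational(1, 2))) = Mul(-10183, Pow(Add(5, -16), Rational(1, 2))) = Mul(-10183, Pow(-11, Rational(1, 2))) = Mul(-10183, Mul(I, Pow(11, Rational(1, 2)))) = Mul(-10183, I, Pow(11, Rational(1, 2)))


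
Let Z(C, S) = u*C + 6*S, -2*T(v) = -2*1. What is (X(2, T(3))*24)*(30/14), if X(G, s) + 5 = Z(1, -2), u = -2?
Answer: -6840/7 ≈ -977.14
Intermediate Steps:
T(v) = 1 (T(v) = -(-1) = -½*(-2) = 1)
Z(C, S) = -2*C + 6*S
X(G, s) = -19 (X(G, s) = -5 + (-2*1 + 6*(-2)) = -5 + (-2 - 12) = -5 - 14 = -19)
(X(2, T(3))*24)*(30/14) = (-19*24)*(30/14) = -13680/14 = -456*15/7 = -6840/7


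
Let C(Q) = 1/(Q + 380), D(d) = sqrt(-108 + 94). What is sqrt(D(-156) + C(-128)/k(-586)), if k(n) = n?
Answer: sqrt(-4102 + 605750544*I*sqrt(14))/24612 ≈ 1.3678 + 1.3678*I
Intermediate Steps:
D(d) = I*sqrt(14) (D(d) = sqrt(-14) = I*sqrt(14))
C(Q) = 1/(380 + Q)
sqrt(D(-156) + C(-128)/k(-586)) = sqrt(I*sqrt(14) + 1/((380 - 128)*(-586))) = sqrt(I*sqrt(14) - 1/586/252) = sqrt(I*sqrt(14) + (1/252)*(-1/586)) = sqrt(I*sqrt(14) - 1/147672) = sqrt(-1/147672 + I*sqrt(14))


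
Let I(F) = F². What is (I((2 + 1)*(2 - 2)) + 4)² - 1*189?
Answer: -173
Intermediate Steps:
(I((2 + 1)*(2 - 2)) + 4)² - 1*189 = (((2 + 1)*(2 - 2))² + 4)² - 1*189 = ((3*0)² + 4)² - 189 = (0² + 4)² - 189 = (0 + 4)² - 189 = 4² - 189 = 16 - 189 = -173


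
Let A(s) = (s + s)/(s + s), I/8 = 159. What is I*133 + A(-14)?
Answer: 169177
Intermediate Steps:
I = 1272 (I = 8*159 = 1272)
A(s) = 1 (A(s) = (2*s)/((2*s)) = (2*s)*(1/(2*s)) = 1)
I*133 + A(-14) = 1272*133 + 1 = 169176 + 1 = 169177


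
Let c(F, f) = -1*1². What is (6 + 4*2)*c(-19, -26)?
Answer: -14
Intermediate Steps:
c(F, f) = -1 (c(F, f) = -1*1 = -1)
(6 + 4*2)*c(-19, -26) = (6 + 4*2)*(-1) = (6 + 8)*(-1) = 14*(-1) = -14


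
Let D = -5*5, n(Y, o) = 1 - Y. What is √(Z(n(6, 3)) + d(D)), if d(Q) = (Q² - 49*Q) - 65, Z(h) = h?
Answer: 2*√445 ≈ 42.190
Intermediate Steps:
D = -25
d(Q) = -65 + Q² - 49*Q
√(Z(n(6, 3)) + d(D)) = √((1 - 1*6) + (-65 + (-25)² - 49*(-25))) = √((1 - 6) + (-65 + 625 + 1225)) = √(-5 + 1785) = √1780 = 2*√445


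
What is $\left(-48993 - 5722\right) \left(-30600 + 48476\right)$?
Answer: $-978085340$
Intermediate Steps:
$\left(-48993 - 5722\right) \left(-30600 + 48476\right) = \left(-54715\right) 17876 = -978085340$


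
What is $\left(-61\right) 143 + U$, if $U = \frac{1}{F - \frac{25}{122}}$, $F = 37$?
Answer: $- \frac{39157425}{4489} \approx -8723.0$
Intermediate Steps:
$U = \frac{122}{4489}$ ($U = \frac{1}{37 - \frac{25}{122}} = \frac{1}{\frac{4489}{122}} = \frac{122}{4489} \approx 0.027178$)
$\left(-61\right) 143 + U = \left(-61\right) 143 + \frac{122}{4489} = -8723 + \frac{122}{4489} = - \frac{39157425}{4489}$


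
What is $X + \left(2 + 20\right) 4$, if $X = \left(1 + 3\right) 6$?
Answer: $112$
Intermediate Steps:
$X = 24$ ($X = 4 \cdot 6 = 24$)
$X + \left(2 + 20\right) 4 = 24 + \left(2 + 20\right) 4 = 24 + 22 \cdot 4 = 24 + 88 = 112$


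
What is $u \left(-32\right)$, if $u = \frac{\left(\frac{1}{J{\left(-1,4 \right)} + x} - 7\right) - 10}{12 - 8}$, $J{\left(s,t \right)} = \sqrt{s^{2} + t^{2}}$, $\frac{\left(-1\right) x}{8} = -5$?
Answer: $\frac{214968}{1583} + \frac{8 \sqrt{17}}{1583} \approx 135.82$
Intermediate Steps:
$x = 40$ ($x = \left(-8\right) \left(-5\right) = 40$)
$u = - \frac{17}{4} + \frac{1}{4 \left(40 + \sqrt{17}\right)}$ ($u = \frac{\left(\frac{1}{\sqrt{\left(-1\right)^{2} + 4^{2}} + 40} - 7\right) - 10}{12 - 8} = \frac{\left(\frac{1}{\sqrt{1 + 16} + 40} - 7\right) - 10}{4} = \left(\left(\frac{1}{\sqrt{17} + 40} - 7\right) - 10\right) \frac{1}{4} = \left(\left(\frac{1}{40 + \sqrt{17}} - 7\right) - 10\right) \frac{1}{4} = \left(\left(-7 + \frac{1}{40 + \sqrt{17}}\right) - 10\right) \frac{1}{4} = \left(-17 + \frac{1}{40 + \sqrt{17}}\right) \frac{1}{4} = - \frac{17}{4} + \frac{1}{4 \left(40 + \sqrt{17}\right)} \approx -4.2443$)
$u \left(-32\right) = \left(- \frac{26871}{6332} - \frac{\sqrt{17}}{6332}\right) \left(-32\right) = \frac{214968}{1583} + \frac{8 \sqrt{17}}{1583}$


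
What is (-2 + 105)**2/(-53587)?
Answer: -10609/53587 ≈ -0.19798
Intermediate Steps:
(-2 + 105)**2/(-53587) = 103**2*(-1/53587) = 10609*(-1/53587) = -10609/53587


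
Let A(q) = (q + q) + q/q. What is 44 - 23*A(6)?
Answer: -255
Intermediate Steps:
A(q) = 1 + 2*q (A(q) = 2*q + 1 = 1 + 2*q)
44 - 23*A(6) = 44 - 23*(1 + 2*6) = 44 - 23*(1 + 12) = 44 - 23*13 = 44 - 299 = -255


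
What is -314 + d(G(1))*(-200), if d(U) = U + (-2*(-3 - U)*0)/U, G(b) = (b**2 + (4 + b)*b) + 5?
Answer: -2514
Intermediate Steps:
G(b) = 5 + b**2 + b*(4 + b) (G(b) = (b**2 + b*(4 + b)) + 5 = 5 + b**2 + b*(4 + b))
d(U) = U (d(U) = U + ((6 + 2*U)*0)/U = U + 0/U = U + 0 = U)
-314 + d(G(1))*(-200) = -314 + (5 + 2*1**2 + 4*1)*(-200) = -314 + (5 + 2*1 + 4)*(-200) = -314 + (5 + 2 + 4)*(-200) = -314 + 11*(-200) = -314 - 2200 = -2514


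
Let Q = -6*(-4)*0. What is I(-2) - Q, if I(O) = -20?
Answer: -20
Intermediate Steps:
Q = 0 (Q = 24*0 = 0)
I(-2) - Q = -20 - 1*0 = -20 + 0 = -20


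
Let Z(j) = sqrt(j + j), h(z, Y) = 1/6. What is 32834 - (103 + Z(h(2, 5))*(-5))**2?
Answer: 66650/3 + 1030*sqrt(3)/3 ≈ 22811.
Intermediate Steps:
h(z, Y) = 1/6
Z(j) = sqrt(2)*sqrt(j) (Z(j) = sqrt(2*j) = sqrt(2)*sqrt(j))
32834 - (103 + Z(h(2, 5))*(-5))**2 = 32834 - (103 + (sqrt(2)*sqrt(1/6))*(-5))**2 = 32834 - (103 + (sqrt(2)*(sqrt(6)/6))*(-5))**2 = 32834 - (103 + (sqrt(3)/3)*(-5))**2 = 32834 - (103 - 5*sqrt(3)/3)**2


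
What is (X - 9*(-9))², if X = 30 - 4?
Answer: 11449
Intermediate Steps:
X = 26
(X - 9*(-9))² = (26 - 9*(-9))² = (26 + 81)² = 107² = 11449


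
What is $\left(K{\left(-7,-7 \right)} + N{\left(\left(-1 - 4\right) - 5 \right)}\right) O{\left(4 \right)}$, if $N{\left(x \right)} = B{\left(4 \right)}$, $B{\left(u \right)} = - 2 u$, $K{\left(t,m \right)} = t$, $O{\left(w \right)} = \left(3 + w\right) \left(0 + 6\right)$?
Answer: $-630$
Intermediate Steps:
$O{\left(w \right)} = 18 + 6 w$ ($O{\left(w \right)} = \left(3 + w\right) 6 = 18 + 6 w$)
$N{\left(x \right)} = -8$ ($N{\left(x \right)} = \left(-2\right) 4 = -8$)
$\left(K{\left(-7,-7 \right)} + N{\left(\left(-1 - 4\right) - 5 \right)}\right) O{\left(4 \right)} = \left(-7 - 8\right) \left(18 + 6 \cdot 4\right) = - 15 \left(18 + 24\right) = \left(-15\right) 42 = -630$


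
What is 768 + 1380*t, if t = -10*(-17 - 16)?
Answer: 456168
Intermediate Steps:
t = 330 (t = -10*(-33) = 330)
768 + 1380*t = 768 + 1380*330 = 768 + 455400 = 456168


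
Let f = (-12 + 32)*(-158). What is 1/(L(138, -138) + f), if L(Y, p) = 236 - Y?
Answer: -1/3062 ≈ -0.00032658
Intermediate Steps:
f = -3160 (f = 20*(-158) = -3160)
1/(L(138, -138) + f) = 1/((236 - 1*138) - 3160) = 1/((236 - 138) - 3160) = 1/(98 - 3160) = 1/(-3062) = -1/3062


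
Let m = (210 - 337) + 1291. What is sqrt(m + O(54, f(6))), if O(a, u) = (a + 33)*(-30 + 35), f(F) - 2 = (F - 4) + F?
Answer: sqrt(1599) ≈ 39.987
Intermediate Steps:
f(F) = -2 + 2*F (f(F) = 2 + ((F - 4) + F) = 2 + ((-4 + F) + F) = 2 + (-4 + 2*F) = -2 + 2*F)
O(a, u) = 165 + 5*a (O(a, u) = (33 + a)*5 = 165 + 5*a)
m = 1164 (m = -127 + 1291 = 1164)
sqrt(m + O(54, f(6))) = sqrt(1164 + (165 + 5*54)) = sqrt(1164 + (165 + 270)) = sqrt(1164 + 435) = sqrt(1599)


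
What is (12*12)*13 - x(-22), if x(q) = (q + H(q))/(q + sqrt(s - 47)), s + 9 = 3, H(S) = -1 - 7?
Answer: 334868/179 - 10*I*sqrt(53)/179 ≈ 1870.8 - 0.40671*I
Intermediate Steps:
H(S) = -8
s = -6 (s = -9 + 3 = -6)
x(q) = (-8 + q)/(q + I*sqrt(53)) (x(q) = (q - 8)/(q + sqrt(-6 - 47)) = (-8 + q)/(q + sqrt(-53)) = (-8 + q)/(q + I*sqrt(53)))
(12*12)*13 - x(-22) = (12*12)*13 - (-8 - 22)/(-22 + I*sqrt(53)) = 144*13 - (-30)/(-22 + I*sqrt(53)) = 1872 - (-30)/(-22 + I*sqrt(53)) = 1872 + 30/(-22 + I*sqrt(53))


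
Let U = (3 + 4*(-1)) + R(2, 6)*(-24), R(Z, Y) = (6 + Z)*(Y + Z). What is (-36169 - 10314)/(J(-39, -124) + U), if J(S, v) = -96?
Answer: 2021/71 ≈ 28.465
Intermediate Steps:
U = -1537 (U = (3 + 4*(-1)) + (2² + 6*6 + 6*2 + 6*2)*(-24) = (3 - 4) + (4 + 36 + 12 + 12)*(-24) = -1 + 64*(-24) = -1 - 1536 = -1537)
(-36169 - 10314)/(J(-39, -124) + U) = (-36169 - 10314)/(-96 - 1537) = -46483/(-1633) = -46483*(-1/1633) = 2021/71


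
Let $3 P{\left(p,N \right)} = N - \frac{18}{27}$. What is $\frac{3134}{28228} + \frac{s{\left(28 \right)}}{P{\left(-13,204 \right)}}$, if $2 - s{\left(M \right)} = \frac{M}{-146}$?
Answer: $\frac{9010267}{62849642} \approx 0.14336$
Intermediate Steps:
$P{\left(p,N \right)} = - \frac{2}{9} + \frac{N}{3}$ ($P{\left(p,N \right)} = \frac{N - \frac{18}{27}}{3} = \frac{N - \frac{2}{3}}{3} = \frac{- \frac{2}{3} + N}{3} = - \frac{2}{9} + \frac{N}{3}$)
$s{\left(M \right)} = 2 + \frac{M}{146}$ ($s{\left(M \right)} = 2 - \frac{M}{-146} = 2 - M \left(- \frac{1}{146}\right) = 2 - - \frac{M}{146} = 2 + \frac{M}{146}$)
$\frac{3134}{28228} + \frac{s{\left(28 \right)}}{P{\left(-13,204 \right)}} = \frac{3134}{28228} + \frac{2 + \frac{1}{146} \cdot 28}{- \frac{2}{9} + \frac{1}{3} \cdot 204} = 3134 \cdot \frac{1}{28228} + \frac{2 + \frac{14}{73}}{- \frac{2}{9} + 68} = \frac{1567}{14114} + \frac{160}{73 \cdot \frac{610}{9}} = \frac{1567}{14114} + \frac{160}{73} \cdot \frac{9}{610} = \frac{1567}{14114} + \frac{144}{4453} = \frac{9010267}{62849642}$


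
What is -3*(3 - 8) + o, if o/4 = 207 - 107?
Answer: 415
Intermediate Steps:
o = 400 (o = 4*(207 - 107) = 4*100 = 400)
-3*(3 - 8) + o = -3*(3 - 8) + 400 = -3*(-5) + 400 = 15 + 400 = 415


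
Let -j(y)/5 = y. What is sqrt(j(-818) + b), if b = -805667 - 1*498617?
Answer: 3*I*sqrt(144466) ≈ 1140.3*I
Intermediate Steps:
b = -1304284 (b = -805667 - 498617 = -1304284)
j(y) = -5*y
sqrt(j(-818) + b) = sqrt(-5*(-818) - 1304284) = sqrt(4090 - 1304284) = sqrt(-1300194) = 3*I*sqrt(144466)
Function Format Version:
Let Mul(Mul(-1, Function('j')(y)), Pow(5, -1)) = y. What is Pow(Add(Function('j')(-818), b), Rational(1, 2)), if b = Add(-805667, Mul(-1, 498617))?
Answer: Mul(3, I, Pow(144466, Rational(1, 2))) ≈ Mul(1140.3, I)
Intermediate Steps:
b = -1304284 (b = Add(-805667, -498617) = -1304284)
Function('j')(y) = Mul(-5, y)
Pow(Add(Function('j')(-818), b), Rational(1, 2)) = Pow(Add(Mul(-5, -818), -1304284), Rational(1, 2)) = Pow(Add(4090, -1304284), Rational(1, 2)) = Pow(-1300194, Rational(1, 2)) = Mul(3, I, Pow(144466, Rational(1, 2)))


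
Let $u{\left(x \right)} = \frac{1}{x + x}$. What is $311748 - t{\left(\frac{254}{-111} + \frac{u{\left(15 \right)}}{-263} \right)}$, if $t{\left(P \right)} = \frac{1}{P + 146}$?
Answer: $\frac{13078988945874}{41953723} \approx 3.1175 \cdot 10^{5}$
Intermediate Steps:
$u{\left(x \right)} = \frac{1}{2 x}$
$t{\left(P \right)} = \frac{1}{146 + P}$
$311748 - t{\left(\frac{254}{-111} + \frac{u{\left(15 \right)}}{-263} \right)} = 311748 - \frac{1}{146 + \left(\frac{254}{-111} + \frac{\frac{1}{2} \cdot \frac{1}{15}}{-263}\right)} = 311748 - \frac{1}{146 + \left(254 \left(- \frac{1}{111}\right) + \frac{1}{2} \cdot \frac{1}{15} \left(- \frac{1}{263}\right)\right)} = 311748 - \frac{1}{146 + \left(- \frac{254}{111} + \frac{1}{30} \left(- \frac{1}{263}\right)\right)} = 311748 - \frac{1}{146 - \frac{668057}{291930}} = 311748 - \frac{1}{\frac{41953723}{291930}} = 311748 - \frac{291930}{41953723} = \frac{13078988945874}{41953723}$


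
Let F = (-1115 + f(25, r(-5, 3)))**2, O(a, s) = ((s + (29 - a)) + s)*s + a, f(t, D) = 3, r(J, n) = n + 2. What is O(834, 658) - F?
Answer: -899472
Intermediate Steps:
r(J, n) = 2 + n
O(a, s) = a + s*(29 - a + 2*s) (O(a, s) = ((29 + s - a) + s)*s + a = (29 - a + 2*s)*s + a = s*(29 - a + 2*s) + a = a + s*(29 - a + 2*s))
F = 1236544 (F = (-1115 + 3)**2 = (-1112)**2 = 1236544)
O(834, 658) - F = (834 + 2*658**2 + 29*658 - 1*834*658) - 1*1236544 = (834 + 2*432964 + 19082 - 548772) - 1236544 = (834 + 865928 + 19082 - 548772) - 1236544 = 337072 - 1236544 = -899472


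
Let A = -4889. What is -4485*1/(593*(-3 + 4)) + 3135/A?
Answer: -23786220/2899177 ≈ -8.2045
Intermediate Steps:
-4485*1/(593*(-3 + 4)) + 3135/A = -4485*1/(593*(-3 + 4)) + 3135/(-4889) = -4485/(593*1) + 3135*(-1/4889) = -4485/593 - 3135/4889 = -23786220/2899177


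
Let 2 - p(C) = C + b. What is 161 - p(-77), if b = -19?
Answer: 63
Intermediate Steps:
p(C) = 21 - C (p(C) = 2 - (C - 19) = 2 - (-19 + C) = 2 + (19 - C) = 21 - C)
161 - p(-77) = 161 - (21 - 1*(-77)) = 161 - (21 + 77) = 161 - 1*98 = 161 - 98 = 63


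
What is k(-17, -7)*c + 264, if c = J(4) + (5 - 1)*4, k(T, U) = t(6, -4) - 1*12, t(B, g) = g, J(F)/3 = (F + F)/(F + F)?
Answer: -40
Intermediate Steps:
J(F) = 3 (J(F) = 3*((F + F)/(F + F)) = 3*((2*F)/((2*F))) = 3*((2*F)*(1/(2*F))) = 3*1 = 3)
k(T, U) = -16 (k(T, U) = -4 - 1*12 = -4 - 12 = -16)
c = 19 (c = 3 + (5 - 1)*4 = 3 + 4*4 = 3 + 16 = 19)
k(-17, -7)*c + 264 = -16*19 + 264 = -304 + 264 = -40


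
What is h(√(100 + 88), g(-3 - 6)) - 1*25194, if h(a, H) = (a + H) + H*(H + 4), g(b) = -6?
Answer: -25188 + 2*√47 ≈ -25174.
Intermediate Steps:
h(a, H) = H + a + H*(4 + H) (h(a, H) = (H + a) + H*(4 + H) = H + a + H*(4 + H))
h(√(100 + 88), g(-3 - 6)) - 1*25194 = (√(100 + 88) + (-6)² + 5*(-6)) - 1*25194 = (√188 + 36 - 30) - 25194 = (2*√47 + 36 - 30) - 25194 = (6 + 2*√47) - 25194 = -25188 + 2*√47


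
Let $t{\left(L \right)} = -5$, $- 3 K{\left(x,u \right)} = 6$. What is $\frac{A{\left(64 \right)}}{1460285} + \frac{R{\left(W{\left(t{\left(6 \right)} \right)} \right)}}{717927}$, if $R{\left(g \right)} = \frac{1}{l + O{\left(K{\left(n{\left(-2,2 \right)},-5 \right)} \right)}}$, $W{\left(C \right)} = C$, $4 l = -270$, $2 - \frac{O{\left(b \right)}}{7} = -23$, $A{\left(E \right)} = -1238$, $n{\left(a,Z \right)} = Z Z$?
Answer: $- \frac{38217541804}{45080255255385} \approx -0.00084777$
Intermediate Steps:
$n{\left(a,Z \right)} = Z^{2}$
$K{\left(x,u \right)} = -2$ ($K{\left(x,u \right)} = \left(- \frac{1}{3}\right) 6 = -2$)
$O{\left(b \right)} = 175$ ($O{\left(b \right)} = 14 - -161 = 14 + 161 = 175$)
$l = - \frac{135}{2}$ ($l = \frac{1}{4} \left(-270\right) = - \frac{135}{2} \approx -67.5$)
$R{\left(g \right)} = \frac{2}{215}$ ($R{\left(g \right)} = \frac{1}{- \frac{135}{2} + 175} = \frac{1}{\frac{215}{2}} = \frac{2}{215}$)
$\frac{A{\left(64 \right)}}{1460285} + \frac{R{\left(W{\left(t{\left(6 \right)} \right)} \right)}}{717927} = - \frac{1238}{1460285} + \frac{2}{215 \cdot 717927} = \left(-1238\right) \frac{1}{1460285} + \frac{2}{215} \cdot \frac{1}{717927} = - \frac{1238}{1460285} + \frac{2}{154354305} = - \frac{38217541804}{45080255255385}$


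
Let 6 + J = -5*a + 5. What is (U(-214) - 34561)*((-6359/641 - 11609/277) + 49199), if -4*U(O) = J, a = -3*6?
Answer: -1207152415480323/710228 ≈ -1.6997e+9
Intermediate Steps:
a = -18
J = 89 (J = -6 + (-5*(-18) + 5) = -6 + (90 + 5) = -6 + 95 = 89)
U(O) = -89/4 (U(O) = -¼*89 = -89/4)
(U(-214) - 34561)*((-6359/641 - 11609/277) + 49199) = (-89/4 - 34561)*((-6359/641 - 11609/277) + 49199) = -138333*((-6359*1/641 - 11609*1/277) + 49199)/4 = -138333*((-6359/641 - 11609/277) + 49199)/4 = -138333*(-9202812/177557 + 49199)/4 = -138333/4*8726424031/177557 = -1207152415480323/710228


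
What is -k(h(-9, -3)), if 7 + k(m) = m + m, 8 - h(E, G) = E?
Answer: -27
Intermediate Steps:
h(E, G) = 8 - E
k(m) = -7 + 2*m (k(m) = -7 + (m + m) = -7 + 2*m)
-k(h(-9, -3)) = -(-7 + 2*(8 - 1*(-9))) = -(-7 + 2*(8 + 9)) = -(-7 + 2*17) = -(-7 + 34) = -1*27 = -27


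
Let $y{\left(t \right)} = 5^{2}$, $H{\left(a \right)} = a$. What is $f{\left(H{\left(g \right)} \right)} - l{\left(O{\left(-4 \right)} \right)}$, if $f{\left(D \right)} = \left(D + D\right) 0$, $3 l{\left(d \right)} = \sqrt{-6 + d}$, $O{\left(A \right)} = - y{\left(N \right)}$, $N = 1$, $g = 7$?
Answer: $- \frac{i \sqrt{31}}{3} \approx - 1.8559 i$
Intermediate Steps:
$y{\left(t \right)} = 25$
$O{\left(A \right)} = -25$ ($O{\left(A \right)} = \left(-1\right) 25 = -25$)
$l{\left(d \right)} = \frac{\sqrt{-6 + d}}{3}$
$f{\left(D \right)} = 0$ ($f{\left(D \right)} = 2 D 0 = 0$)
$f{\left(H{\left(g \right)} \right)} - l{\left(O{\left(-4 \right)} \right)} = 0 - \frac{\sqrt{-6 - 25}}{3} = 0 - \frac{\sqrt{-31}}{3} = 0 - \frac{i \sqrt{31}}{3} = - \frac{i \sqrt{31}}{3}$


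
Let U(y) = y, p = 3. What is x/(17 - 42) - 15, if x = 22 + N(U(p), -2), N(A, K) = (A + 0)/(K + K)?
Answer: -317/20 ≈ -15.850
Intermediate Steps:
N(A, K) = A/(2*K) (N(A, K) = A/((2*K)) = A*(1/(2*K)) = A/(2*K))
x = 85/4 (x = 22 + (½)*3/(-2) = 22 + (½)*3*(-½) = 22 - ¾ = 85/4 ≈ 21.250)
x/(17 - 42) - 15 = (85/4)/(17 - 42) - 15 = (85/4)/(-25) - 15 = -1/25*85/4 - 15 = -17/20 - 15 = -317/20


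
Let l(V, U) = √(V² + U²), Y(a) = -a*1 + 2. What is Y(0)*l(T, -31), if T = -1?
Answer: 2*√962 ≈ 62.032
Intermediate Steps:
Y(a) = 2 - a (Y(a) = -a + 2 = 2 - a)
l(V, U) = √(U² + V²)
Y(0)*l(T, -31) = (2 - 1*0)*√((-31)² + (-1)²) = (2 + 0)*√(961 + 1) = 2*√962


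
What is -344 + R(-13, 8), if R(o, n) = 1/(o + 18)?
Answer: -1719/5 ≈ -343.80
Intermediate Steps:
R(o, n) = 1/(18 + o)
-344 + R(-13, 8) = -344 + 1/(18 - 13) = -344 + 1/5 = -344 + ⅕ = -1719/5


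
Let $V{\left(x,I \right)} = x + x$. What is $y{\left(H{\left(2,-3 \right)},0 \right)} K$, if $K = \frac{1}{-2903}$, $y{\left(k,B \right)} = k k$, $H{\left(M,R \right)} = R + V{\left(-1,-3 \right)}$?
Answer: $- \frac{25}{2903} \approx -0.0086118$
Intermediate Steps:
$V{\left(x,I \right)} = 2 x$
$H{\left(M,R \right)} = -2 + R$ ($H{\left(M,R \right)} = R + 2 \left(-1\right) = R - 2 = -2 + R$)
$y{\left(k,B \right)} = k^{2}$
$K = - \frac{1}{2903} \approx -0.00034447$
$y{\left(H{\left(2,-3 \right)},0 \right)} K = \left(-2 - 3\right)^{2} \left(- \frac{1}{2903}\right) = \left(-5\right)^{2} \left(- \frac{1}{2903}\right) = 25 \left(- \frac{1}{2903}\right) = - \frac{25}{2903}$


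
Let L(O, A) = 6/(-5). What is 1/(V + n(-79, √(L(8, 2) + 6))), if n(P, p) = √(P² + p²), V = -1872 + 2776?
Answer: 4520/4054851 - √156145/4054851 ≈ 0.0010173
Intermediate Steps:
V = 904
L(O, A) = -6/5 (L(O, A) = 6*(-⅕) = -6/5)
1/(V + n(-79, √(L(8, 2) + 6))) = 1/(904 + √((-79)² + (√(-6/5 + 6))²)) = 1/(904 + √(6241 + (√(24/5))²)) = 1/(904 + √(6241 + (2*√30/5)²)) = 1/(904 + √(6241 + 24/5)) = 1/(904 + √(31229/5)) = 1/(904 + √156145/5)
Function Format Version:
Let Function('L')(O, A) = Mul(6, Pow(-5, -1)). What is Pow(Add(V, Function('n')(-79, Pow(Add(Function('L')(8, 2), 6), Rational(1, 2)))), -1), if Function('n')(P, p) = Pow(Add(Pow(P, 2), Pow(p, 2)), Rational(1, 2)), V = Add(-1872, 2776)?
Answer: Add(Rational(4520, 4054851), Mul(Rational(-1, 4054851), Pow(156145, Rational(1, 2)))) ≈ 0.0010173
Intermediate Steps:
V = 904
Function('L')(O, A) = Rational(-6, 5) (Function('L')(O, A) = Mul(6, Rational(-1, 5)) = Rational(-6, 5))
Pow(Add(V, Function('n')(-79, Pow(Add(Function('L')(8, 2), 6), Rational(1, 2)))), -1) = Pow(Add(904, Pow(Add(Pow(-79, 2), Pow(Pow(Add(Rational(-6, 5), 6), Rational(1, 2)), 2)), Rational(1, 2))), -1) = Pow(Add(904, Pow(Add(6241, Pow(Pow(Rational(24, 5), Rational(1, 2)), 2)), Rational(1, 2))), -1) = Pow(Add(904, Pow(Add(6241, Pow(Mul(Rational(2, 5), Pow(30, Rational(1, 2))), 2)), Rational(1, 2))), -1) = Pow(Add(904, Pow(Add(6241, Rational(24, 5)), Rational(1, 2))), -1) = Pow(Add(904, Pow(Rational(31229, 5), Rational(1, 2))), -1) = Pow(Add(904, Mul(Rational(1, 5), Pow(156145, Rational(1, 2)))), -1)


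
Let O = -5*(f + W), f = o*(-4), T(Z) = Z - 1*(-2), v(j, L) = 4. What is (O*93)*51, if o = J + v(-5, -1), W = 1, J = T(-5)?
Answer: 71145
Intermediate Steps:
T(Z) = 2 + Z (T(Z) = Z + 2 = 2 + Z)
J = -3 (J = 2 - 5 = -3)
o = 1 (o = -3 + 4 = 1)
f = -4 (f = 1*(-4) = -4)
O = 15 (O = -5*(-4 + 1) = -5*(-3) = 15)
(O*93)*51 = (15*93)*51 = 1395*51 = 71145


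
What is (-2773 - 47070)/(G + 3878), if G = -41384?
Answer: 49843/37506 ≈ 1.3289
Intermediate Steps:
(-2773 - 47070)/(G + 3878) = (-2773 - 47070)/(-41384 + 3878) = -49843/(-37506) = -49843*(-1/37506) = 49843/37506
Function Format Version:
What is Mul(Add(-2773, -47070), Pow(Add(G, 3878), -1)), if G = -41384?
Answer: Rational(49843, 37506) ≈ 1.3289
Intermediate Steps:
Mul(Add(-2773, -47070), Pow(Add(G, 3878), -1)) = Mul(Add(-2773, -47070), Pow(Add(-41384, 3878), -1)) = Mul(-49843, Pow(-37506, -1)) = Mul(-49843, Rational(-1, 37506)) = Rational(49843, 37506)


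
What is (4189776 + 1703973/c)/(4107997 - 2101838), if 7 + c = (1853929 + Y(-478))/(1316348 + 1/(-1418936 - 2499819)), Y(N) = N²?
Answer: 108308734793352781761/56069437322939973922 ≈ 1.9317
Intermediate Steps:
c = -27948650791358/5158445306739 (c = -7 + (1853929 + (-478)²)/(1316348 + 1/(-1418936 - 2499819)) = -7 + (1853929 + 228484)/(1316348 + 1/(-3918755)) = -7 + 2082413/(1316348 - 1/3918755) = -7 + 2082413/(5158445306739/3918755) = -7 + 2082413*(3918755/5158445306739) = -7 + 8160466355815/5158445306739 = -27948650791358/5158445306739 ≈ -5.4180)
(4189776 + 1703973/c)/(4107997 - 2101838) = (4189776 + 1703973/(-27948650791358/5158445306739))/(4107997 - 2101838) = (4189776 + 1703973*(-5158445306739/27948650791358))/2006159 = (4189776 - 8789851524659974047/27948650791358)*(1/2006159) = (108308734793352781761/27948650791358)*(1/2006159) = 108308734793352781761/56069437322939973922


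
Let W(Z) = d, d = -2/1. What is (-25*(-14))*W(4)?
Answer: -700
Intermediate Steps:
d = -2 (d = -2*1 = -2)
W(Z) = -2
(-25*(-14))*W(4) = -25*(-14)*(-2) = 350*(-2) = -700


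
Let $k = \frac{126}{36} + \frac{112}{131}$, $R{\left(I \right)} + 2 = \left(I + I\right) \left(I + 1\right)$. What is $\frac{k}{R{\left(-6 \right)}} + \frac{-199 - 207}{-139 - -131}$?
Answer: $\frac{386169}{7598} \approx 50.825$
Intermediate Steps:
$R{\left(I \right)} = -2 + 2 I \left(1 + I\right)$ ($R{\left(I \right)} = -2 + \left(I + I\right) \left(I + 1\right) = -2 + 2 I \left(1 + I\right)$)
$k = \frac{1141}{262}$ ($k = 126 \cdot \frac{1}{36} + 112 \cdot \frac{1}{131} = \frac{7}{2} + \frac{112}{131} = \frac{1141}{262} \approx 4.355$)
$\frac{k}{R{\left(-6 \right)}} + \frac{-199 - 207}{-139 - -131} = \frac{1141}{262 \left(-2 + 2 \left(-6\right) + 2 \left(-6\right)^{2}\right)} + \frac{-199 - 207}{-139 - -131} = \frac{1141}{262 \left(-2 - 12 + 2 \cdot 36\right)} - \frac{406}{-139 + 131} = \frac{1141}{262 \left(-2 - 12 + 72\right)} - \frac{406}{-8} = \frac{1141}{262 \cdot 58} - - \frac{203}{4} = \frac{1141}{262} \cdot \frac{1}{58} + \frac{203}{4} = \frac{1141}{15196} + \frac{203}{4} = \frac{386169}{7598}$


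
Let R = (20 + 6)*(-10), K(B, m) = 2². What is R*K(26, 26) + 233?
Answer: -807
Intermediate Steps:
K(B, m) = 4
R = -260 (R = 26*(-10) = -260)
R*K(26, 26) + 233 = -260*4 + 233 = -1040 + 233 = -807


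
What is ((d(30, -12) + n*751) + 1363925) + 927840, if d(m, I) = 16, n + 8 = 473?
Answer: 2640996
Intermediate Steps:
n = 465 (n = -8 + 473 = 465)
((d(30, -12) + n*751) + 1363925) + 927840 = ((16 + 465*751) + 1363925) + 927840 = ((16 + 349215) + 1363925) + 927840 = (349231 + 1363925) + 927840 = 1713156 + 927840 = 2640996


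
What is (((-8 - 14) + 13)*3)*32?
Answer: -864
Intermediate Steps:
(((-8 - 14) + 13)*3)*32 = ((-22 + 13)*3)*32 = -9*3*32 = -27*32 = -864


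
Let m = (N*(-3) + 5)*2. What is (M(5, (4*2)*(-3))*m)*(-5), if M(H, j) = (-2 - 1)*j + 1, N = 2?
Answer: 730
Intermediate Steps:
m = -2 (m = (2*(-3) + 5)*2 = (-6 + 5)*2 = -1*2 = -2)
M(H, j) = 1 - 3*j (M(H, j) = -3*j + 1 = 1 - 3*j)
(M(5, (4*2)*(-3))*m)*(-5) = ((1 - 3*4*2*(-3))*(-2))*(-5) = ((1 - 24*(-3))*(-2))*(-5) = ((1 - 3*(-24))*(-2))*(-5) = ((1 + 72)*(-2))*(-5) = (73*(-2))*(-5) = -146*(-5) = 730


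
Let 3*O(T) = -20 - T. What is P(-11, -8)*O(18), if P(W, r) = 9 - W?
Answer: -760/3 ≈ -253.33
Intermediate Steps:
O(T) = -20/3 - T/3 (O(T) = (-20 - T)/3 = -20/3 - T/3)
P(-11, -8)*O(18) = (9 - 1*(-11))*(-20/3 - ⅓*18) = (9 + 11)*(-20/3 - 6) = 20*(-38/3) = -760/3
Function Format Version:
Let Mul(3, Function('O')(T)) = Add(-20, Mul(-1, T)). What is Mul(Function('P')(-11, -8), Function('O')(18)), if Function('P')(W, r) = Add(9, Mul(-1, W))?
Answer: Rational(-760, 3) ≈ -253.33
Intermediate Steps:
Function('O')(T) = Add(Rational(-20, 3), Mul(Rational(-1, 3), T)) (Function('O')(T) = Mul(Rational(1, 3), Add(-20, Mul(-1, T))) = Add(Rational(-20, 3), Mul(Rational(-1, 3), T)))
Mul(Function('P')(-11, -8), Function('O')(18)) = Mul(Add(9, Mul(-1, -11)), Add(Rational(-20, 3), Mul(Rational(-1, 3), 18))) = Mul(Add(9, 11), Add(Rational(-20, 3), -6)) = Mul(20, Rational(-38, 3)) = Rational(-760, 3)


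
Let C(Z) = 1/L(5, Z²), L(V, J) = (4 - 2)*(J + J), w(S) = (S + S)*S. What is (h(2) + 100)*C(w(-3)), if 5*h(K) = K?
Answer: 251/3240 ≈ 0.077469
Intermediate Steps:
h(K) = K/5
w(S) = 2*S² (w(S) = (2*S)*S = 2*S²)
L(V, J) = 4*J (L(V, J) = 2*(2*J) = 4*J)
C(Z) = 1/(4*Z²)
(h(2) + 100)*C(w(-3)) = ((⅕)*2 + 100)*(1/(4*(2*(-3)²)²)) = (⅖ + 100)*(1/(4*(2*9)²)) = 502*((¼)/18²)/5 = 502*((¼)*(1/324))/5 = (502/5)*(1/1296) = 251/3240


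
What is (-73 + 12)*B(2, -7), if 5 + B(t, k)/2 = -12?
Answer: 2074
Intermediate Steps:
B(t, k) = -34 (B(t, k) = -10 + 2*(-12) = -10 - 24 = -34)
(-73 + 12)*B(2, -7) = (-73 + 12)*(-34) = -61*(-34) = 2074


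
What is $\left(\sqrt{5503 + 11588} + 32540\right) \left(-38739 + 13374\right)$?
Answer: $-825377100 - 228285 \sqrt{211} \approx -8.2869 \cdot 10^{8}$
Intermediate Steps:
$\left(\sqrt{5503 + 11588} + 32540\right) \left(-38739 + 13374\right) = \left(\sqrt{17091} + 32540\right) \left(-25365\right) = \left(9 \sqrt{211} + 32540\right) \left(-25365\right) = \left(32540 + 9 \sqrt{211}\right) \left(-25365\right) = -825377100 - 228285 \sqrt{211}$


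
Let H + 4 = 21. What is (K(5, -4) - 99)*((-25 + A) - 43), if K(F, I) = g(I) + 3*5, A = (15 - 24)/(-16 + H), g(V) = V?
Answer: 6776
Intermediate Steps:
H = 17 (H = -4 + 21 = 17)
A = -9 (A = (15 - 24)/(-16 + 17) = -9/1 = -9*1 = -9)
K(F, I) = 15 + I (K(F, I) = I + 3*5 = I + 15 = 15 + I)
(K(5, -4) - 99)*((-25 + A) - 43) = ((15 - 4) - 99)*((-25 - 9) - 43) = (11 - 99)*(-34 - 43) = -88*(-77) = 6776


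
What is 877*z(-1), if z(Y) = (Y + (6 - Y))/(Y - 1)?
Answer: -2631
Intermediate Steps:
z(Y) = 6/(-1 + Y)
877*z(-1) = 877*(6/(-1 - 1)) = 877*(6/(-2)) = 877*(6*(-½)) = 877*(-3) = -2631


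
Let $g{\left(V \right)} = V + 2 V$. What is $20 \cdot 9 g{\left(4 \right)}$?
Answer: $2160$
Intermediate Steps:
$g{\left(V \right)} = 3 V$
$20 \cdot 9 g{\left(4 \right)} = 20 \cdot 9 \cdot 3 \cdot 4 = 180 \cdot 12 = 2160$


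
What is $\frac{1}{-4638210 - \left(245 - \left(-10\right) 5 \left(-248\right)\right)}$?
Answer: $- \frac{1}{4626055} \approx -2.1617 \cdot 10^{-7}$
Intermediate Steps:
$\frac{1}{-4638210 - \left(245 - \left(-10\right) 5 \left(-248\right)\right)} = \frac{1}{-4638210 - -12155} = \frac{1}{-4638210 + \left(12400 - 245\right)} = \frac{1}{-4638210 + 12155} = \frac{1}{-4626055} = - \frac{1}{4626055}$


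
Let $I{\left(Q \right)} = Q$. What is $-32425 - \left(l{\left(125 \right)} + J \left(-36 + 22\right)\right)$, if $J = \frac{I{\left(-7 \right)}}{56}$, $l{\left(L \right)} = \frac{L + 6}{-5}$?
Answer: $- \frac{648011}{20} \approx -32401.0$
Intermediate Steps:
$l{\left(L \right)} = - \frac{6}{5} - \frac{L}{5}$ ($l{\left(L \right)} = \left(6 + L\right) \left(- \frac{1}{5}\right) = - \frac{6}{5} - \frac{L}{5}$)
$J = - \frac{1}{8}$ ($J = - \frac{7}{56} = \left(-7\right) \frac{1}{56} = - \frac{1}{8} \approx -0.125$)
$-32425 - \left(l{\left(125 \right)} + J \left(-36 + 22\right)\right) = -32425 - \left(\left(- \frac{6}{5} - 25\right) - \frac{-36 + 22}{8}\right) = -32425 - \left(\left(- \frac{6}{5} - 25\right) - - \frac{7}{4}\right) = -32425 - \left(- \frac{131}{5} + \frac{7}{4}\right) = -32425 - - \frac{489}{20} = -32425 + \frac{489}{20} = - \frac{648011}{20}$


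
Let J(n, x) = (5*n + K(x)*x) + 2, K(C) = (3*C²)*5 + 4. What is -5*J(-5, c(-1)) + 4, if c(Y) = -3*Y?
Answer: -1966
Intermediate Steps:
K(C) = 4 + 15*C² (K(C) = 15*C² + 4 = 4 + 15*C²)
J(n, x) = 2 + 5*n + x*(4 + 15*x²) (J(n, x) = (5*n + (4 + 15*x²)*x) + 2 = (5*n + x*(4 + 15*x²)) + 2 = 2 + 5*n + x*(4 + 15*x²))
-5*J(-5, c(-1)) + 4 = -5*(2 + 5*(-5) + (-3*(-1))*(4 + 15*(-3*(-1))²)) + 4 = -5*(2 - 25 + 3*(4 + 15*3²)) + 4 = -5*(2 - 25 + 3*(4 + 15*9)) + 4 = -5*(2 - 25 + 3*(4 + 135)) + 4 = -5*(2 - 25 + 3*139) + 4 = -5*(2 - 25 + 417) + 4 = -5*394 + 4 = -1970 + 4 = -1966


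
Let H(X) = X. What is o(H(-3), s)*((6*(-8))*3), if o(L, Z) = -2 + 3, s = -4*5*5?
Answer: -144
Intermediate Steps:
s = -100 (s = -20*5 = -100)
o(L, Z) = 1
o(H(-3), s)*((6*(-8))*3) = 1*((6*(-8))*3) = 1*(-48*3) = 1*(-144) = -144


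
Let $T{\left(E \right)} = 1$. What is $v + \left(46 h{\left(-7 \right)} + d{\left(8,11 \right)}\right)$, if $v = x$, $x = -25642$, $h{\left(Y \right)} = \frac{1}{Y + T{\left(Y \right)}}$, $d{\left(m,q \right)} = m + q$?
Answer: $- \frac{76892}{3} \approx -25631.0$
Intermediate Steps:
$h{\left(Y \right)} = \frac{1}{1 + Y}$ ($h{\left(Y \right)} = \frac{1}{Y + 1} = \frac{1}{1 + Y}$)
$v = -25642$
$v + \left(46 h{\left(-7 \right)} + d{\left(8,11 \right)}\right) = -25642 + \left(\frac{46}{1 - 7} + \left(8 + 11\right)\right) = -25642 + \left(\frac{46}{-6} + 19\right) = -25642 + \left(46 \left(- \frac{1}{6}\right) + 19\right) = -25642 + \left(- \frac{23}{3} + 19\right) = -25642 + \frac{34}{3} = - \frac{76892}{3}$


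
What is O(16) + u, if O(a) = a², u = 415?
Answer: 671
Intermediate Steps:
O(16) + u = 16² + 415 = 256 + 415 = 671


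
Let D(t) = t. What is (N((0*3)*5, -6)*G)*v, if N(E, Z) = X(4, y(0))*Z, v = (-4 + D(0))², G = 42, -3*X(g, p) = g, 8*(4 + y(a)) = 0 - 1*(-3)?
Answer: 5376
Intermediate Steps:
y(a) = -29/8 (y(a) = -4 + (0 - 1*(-3))/8 = -4 + (0 + 3)/8 = -4 + (⅛)*3 = -4 + 3/8 = -29/8)
X(g, p) = -g/3
v = 16 (v = (-4 + 0)² = (-4)² = 16)
N(E, Z) = -4*Z/3 (N(E, Z) = (-⅓*4)*Z = -4*Z/3)
(N((0*3)*5, -6)*G)*v = (-4/3*(-6)*42)*16 = (8*42)*16 = 336*16 = 5376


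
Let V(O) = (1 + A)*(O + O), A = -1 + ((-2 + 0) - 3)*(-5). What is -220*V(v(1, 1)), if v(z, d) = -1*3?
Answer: 33000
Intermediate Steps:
v(z, d) = -3
A = 24 (A = -1 + (-2 - 3)*(-5) = -1 - 5*(-5) = -1 + 25 = 24)
V(O) = 50*O (V(O) = (1 + 24)*(O + O) = 25*(2*O) = 50*O)
-220*V(v(1, 1)) = -11000*(-3) = -220*(-150) = 33000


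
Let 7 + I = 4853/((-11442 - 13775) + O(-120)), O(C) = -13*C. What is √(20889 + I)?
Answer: √11686572690997/23657 ≈ 144.51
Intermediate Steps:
I = -170452/23657 (I = -7 + 4853/((-11442 - 13775) - 13*(-120)) = -7 + 4853/(-25217 + 1560) = -7 + 4853/(-23657) = -7 + 4853*(-1/23657) = -7 - 4853/23657 = -170452/23657 ≈ -7.2051)
√(20889 + I) = √(20889 - 170452/23657) = √(494000621/23657) = √11686572690997/23657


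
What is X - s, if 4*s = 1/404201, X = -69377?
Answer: -112169011109/1616804 ≈ -69377.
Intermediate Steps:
s = 1/1616804 (s = (1/4)/404201 = (1/4)*(1/404201) = 1/1616804 ≈ 6.1850e-7)
X - s = -69377 - 1*1/1616804 = -69377 - 1/1616804 = -112169011109/1616804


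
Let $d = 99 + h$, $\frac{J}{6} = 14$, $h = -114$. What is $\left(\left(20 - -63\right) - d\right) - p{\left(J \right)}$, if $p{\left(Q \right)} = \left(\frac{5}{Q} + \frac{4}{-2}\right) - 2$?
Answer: $\frac{8563}{84} \approx 101.94$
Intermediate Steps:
$J = 84$ ($J = 6 \cdot 14 = 84$)
$d = -15$ ($d = 99 - 114 = -15$)
$p{\left(Q \right)} = -4 + \frac{5}{Q}$ ($p{\left(Q \right)} = \left(\frac{5}{Q} + 4 \left(- \frac{1}{2}\right)\right) - 2 = \left(\frac{5}{Q} - 2\right) - 2 = \left(-2 + \frac{5}{Q}\right) - 2 = -4 + \frac{5}{Q}$)
$\left(\left(20 - -63\right) - d\right) - p{\left(J \right)} = \left(\left(20 - -63\right) - -15\right) - \left(-4 + \frac{5}{84}\right) = \left(\left(20 + 63\right) + 15\right) - \left(-4 + 5 \cdot \frac{1}{84}\right) = \left(83 + 15\right) - \left(-4 + \frac{5}{84}\right) = 98 - - \frac{331}{84} = 98 + \frac{331}{84} = \frac{8563}{84}$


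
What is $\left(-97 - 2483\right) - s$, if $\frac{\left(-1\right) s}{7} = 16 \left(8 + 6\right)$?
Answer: $-1012$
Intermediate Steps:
$s = -1568$ ($s = - 7 \cdot 16 \left(8 + 6\right) = - 7 \cdot 16 \cdot 14 = \left(-7\right) 224 = -1568$)
$\left(-97 - 2483\right) - s = \left(-97 - 2483\right) - -1568 = \left(-97 - 2483\right) + 1568 = -2580 + 1568 = -1012$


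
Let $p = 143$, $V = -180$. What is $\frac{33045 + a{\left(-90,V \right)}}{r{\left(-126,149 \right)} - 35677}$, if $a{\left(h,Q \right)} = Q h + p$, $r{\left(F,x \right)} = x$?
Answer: $- \frac{12347}{8882} \approx -1.3901$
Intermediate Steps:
$a{\left(h,Q \right)} = 143 + Q h$ ($a{\left(h,Q \right)} = Q h + 143 = 143 + Q h$)
$\frac{33045 + a{\left(-90,V \right)}}{r{\left(-126,149 \right)} - 35677} = \frac{33045 + \left(143 - -16200\right)}{149 - 35677} = \frac{33045 + \left(143 + 16200\right)}{-35528} = \left(33045 + 16343\right) \left(- \frac{1}{35528}\right) = 49388 \left(- \frac{1}{35528}\right) = - \frac{12347}{8882}$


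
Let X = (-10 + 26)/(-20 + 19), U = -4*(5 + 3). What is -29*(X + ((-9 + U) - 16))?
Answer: 2117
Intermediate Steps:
U = -32 (U = -4*8 = -32)
X = -16 (X = 16/(-1) = 16*(-1) = -16)
-29*(X + ((-9 + U) - 16)) = -29*(-16 + ((-9 - 32) - 16)) = -29*(-16 + (-41 - 16)) = -29*(-16 - 57) = -29*(-73) = 2117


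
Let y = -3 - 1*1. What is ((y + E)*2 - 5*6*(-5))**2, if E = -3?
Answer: 18496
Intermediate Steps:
y = -4 (y = -3 - 1 = -4)
((y + E)*2 - 5*6*(-5))**2 = ((-4 - 3)*2 - 5*6*(-5))**2 = (-7*2 - 30*(-5))**2 = (-14 + 150)**2 = 136**2 = 18496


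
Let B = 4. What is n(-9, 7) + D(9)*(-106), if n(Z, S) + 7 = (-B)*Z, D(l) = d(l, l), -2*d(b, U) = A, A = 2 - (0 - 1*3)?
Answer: 294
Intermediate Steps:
A = 5 (A = 2 - (0 - 3) = 2 - 1*(-3) = 2 + 3 = 5)
d(b, U) = -5/2 (d(b, U) = -1/2*5 = -5/2)
D(l) = -5/2
n(Z, S) = -7 - 4*Z (n(Z, S) = -7 + (-1*4)*Z = -7 - 4*Z)
n(-9, 7) + D(9)*(-106) = (-7 - 4*(-9)) - 5/2*(-106) = (-7 + 36) + 265 = 29 + 265 = 294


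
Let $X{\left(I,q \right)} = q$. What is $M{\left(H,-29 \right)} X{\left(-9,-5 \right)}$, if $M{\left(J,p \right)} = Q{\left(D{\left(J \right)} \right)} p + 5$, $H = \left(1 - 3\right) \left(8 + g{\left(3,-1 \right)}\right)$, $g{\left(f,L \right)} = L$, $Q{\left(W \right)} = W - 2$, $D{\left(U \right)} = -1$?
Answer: $-460$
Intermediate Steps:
$Q{\left(W \right)} = -2 + W$
$H = -14$ ($H = \left(1 - 3\right) \left(8 - 1\right) = \left(-2\right) 7 = -14$)
$M{\left(J,p \right)} = 5 - 3 p$ ($M{\left(J,p \right)} = \left(-2 - 1\right) p + 5 = - 3 p + 5 = 5 - 3 p$)
$M{\left(H,-29 \right)} X{\left(-9,-5 \right)} = \left(5 - -87\right) \left(-5\right) = \left(5 + 87\right) \left(-5\right) = 92 \left(-5\right) = -460$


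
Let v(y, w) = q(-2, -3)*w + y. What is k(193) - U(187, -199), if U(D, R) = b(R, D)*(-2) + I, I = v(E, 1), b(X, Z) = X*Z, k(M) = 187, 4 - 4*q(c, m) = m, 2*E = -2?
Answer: -296959/4 ≈ -74240.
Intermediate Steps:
E = -1 (E = (1/2)*(-2) = -1)
q(c, m) = 1 - m/4
v(y, w) = y + 7*w/4 (v(y, w) = (1 - 1/4*(-3))*w + y = (1 + 3/4)*w + y = 7*w/4 + y = y + 7*w/4)
I = 3/4 (I = -1 + (7/4)*1 = -1 + 7/4 = 3/4 ≈ 0.75000)
U(D, R) = 3/4 - 2*D*R (U(D, R) = (R*D)*(-2) + 3/4 = (D*R)*(-2) + 3/4 = -2*D*R + 3/4 = 3/4 - 2*D*R)
k(193) - U(187, -199) = 187 - (3/4 - 2*187*(-199)) = 187 - (3/4 + 74426) = 187 - 1*297707/4 = 187 - 297707/4 = -296959/4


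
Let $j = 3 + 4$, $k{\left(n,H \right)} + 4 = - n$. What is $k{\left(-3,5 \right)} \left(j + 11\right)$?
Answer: $-18$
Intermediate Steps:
$k{\left(n,H \right)} = -4 - n$
$j = 7$
$k{\left(-3,5 \right)} \left(j + 11\right) = \left(-4 - -3\right) \left(7 + 11\right) = \left(-4 + 3\right) 18 = \left(-1\right) 18 = -18$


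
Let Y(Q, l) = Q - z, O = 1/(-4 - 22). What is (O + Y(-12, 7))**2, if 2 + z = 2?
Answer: 97969/676 ≈ 144.92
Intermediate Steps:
z = 0 (z = -2 + 2 = 0)
O = -1/26 (O = 1/(-26) = -1/26 ≈ -0.038462)
Y(Q, l) = Q (Y(Q, l) = Q - 1*0 = Q + 0 = Q)
(O + Y(-12, 7))**2 = (-1/26 - 12)**2 = (-313/26)**2 = 97969/676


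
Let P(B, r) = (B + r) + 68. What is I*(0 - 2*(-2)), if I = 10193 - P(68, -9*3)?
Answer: 40336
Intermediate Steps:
P(B, r) = 68 + B + r
I = 10084 (I = 10193 - (68 + 68 - 9*3) = 10193 - (68 + 68 - 27) = 10193 - 1*109 = 10193 - 109 = 10084)
I*(0 - 2*(-2)) = 10084*(0 - 2*(-2)) = 10084*(0 + 4) = 10084*4 = 40336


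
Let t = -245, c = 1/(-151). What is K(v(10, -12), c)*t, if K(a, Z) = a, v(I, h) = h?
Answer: 2940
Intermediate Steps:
c = -1/151 ≈ -0.0066225
K(v(10, -12), c)*t = -12*(-245) = 2940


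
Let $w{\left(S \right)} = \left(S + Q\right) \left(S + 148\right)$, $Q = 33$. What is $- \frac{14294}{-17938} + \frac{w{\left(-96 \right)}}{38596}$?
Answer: $\frac{61615792}{86541881} \approx 0.71198$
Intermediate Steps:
$w{\left(S \right)} = \left(33 + S\right) \left(148 + S\right)$ ($w{\left(S \right)} = \left(S + 33\right) \left(S + 148\right) = \left(33 + S\right) \left(148 + S\right)$)
$- \frac{14294}{-17938} + \frac{w{\left(-96 \right)}}{38596} = - \frac{14294}{-17938} + \frac{4884 + \left(-96\right)^{2} + 181 \left(-96\right)}{38596} = \left(-14294\right) \left(- \frac{1}{17938}\right) + \left(4884 + 9216 - 17376\right) \frac{1}{38596} = \frac{7147}{8969} - \frac{819}{9649} = \frac{61615792}{86541881}$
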